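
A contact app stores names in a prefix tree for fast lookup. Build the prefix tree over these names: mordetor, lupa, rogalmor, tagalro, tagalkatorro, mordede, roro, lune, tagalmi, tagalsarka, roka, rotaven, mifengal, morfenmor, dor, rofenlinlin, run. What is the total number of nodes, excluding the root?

81

Count nodes per top-level branch (shared prefixes stored once):
  'd'-branch (dor): 3 nodes
  'l'-branch (lune, lupa): 6 nodes
  'm'-branch (mifengal, mordede, mordetor, morfenmor): 23 nodes
  'r'-branch (rofenlinlin, rogalmor, roka, roro, rotaven, run): 28 nodes
  't'-branch (tagalkatorro, tagalmi, tagalro, tagalsarka): 21 nodes
Sum: 81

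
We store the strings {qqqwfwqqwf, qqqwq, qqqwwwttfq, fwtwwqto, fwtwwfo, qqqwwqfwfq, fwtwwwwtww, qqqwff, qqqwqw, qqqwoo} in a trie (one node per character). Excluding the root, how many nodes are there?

For each word, the new-node count is its length minus the longest prefix already in the trie:
  "qqqwfwqqwf" → 10 new (q, q, q, w, f, w, q, q, w, f)
  "qqqwq" → prefix "qqqw" already present; 1 new (q)
  "qqqwwwttfq" → prefix "qqqw" already present; 6 new (w, w, t, t, f, q)
  "fwtwwqto" → 8 new (f, w, t, w, w, q, t, o)
  "fwtwwfo" → prefix "fwtww" already present; 2 new (f, o)
  "qqqwwqfwfq" → prefix "qqqww" already present; 5 new (q, f, w, f, q)
  "fwtwwwwtww" → prefix "fwtww" already present; 5 new (w, w, t, w, w)
  "qqqwff" → prefix "qqqwf" already present; 1 new (f)
  "qqqwqw" → prefix "qqqwq" already present; 1 new (w)
  "qqqwoo" → prefix "qqqw" already present; 2 new (o, o)
Total nodes = 10 + 1 + 6 + 8 + 2 + 5 + 5 + 1 + 1 + 2 = 41

41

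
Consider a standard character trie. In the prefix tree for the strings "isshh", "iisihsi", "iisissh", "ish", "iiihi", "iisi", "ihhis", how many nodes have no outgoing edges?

Leaves are exactly the stored words that no other stored word extends.
Those words: "ihhis", "iiihi", "iisihsi", "iisissh", "ish", "isshh"
Leaf count: 6

6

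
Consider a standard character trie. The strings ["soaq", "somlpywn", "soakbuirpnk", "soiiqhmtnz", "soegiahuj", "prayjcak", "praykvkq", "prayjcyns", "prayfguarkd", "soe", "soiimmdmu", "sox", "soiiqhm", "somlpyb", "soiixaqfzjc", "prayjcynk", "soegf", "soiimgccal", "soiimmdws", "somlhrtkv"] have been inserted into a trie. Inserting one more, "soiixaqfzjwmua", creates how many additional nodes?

4

Walking "soiixaqfzjwmua" from the root, the first 10 characters ("soiixaqfzj") follow existing edges; "w" is the first miss.
Each of the 4 remaining characters creates one node.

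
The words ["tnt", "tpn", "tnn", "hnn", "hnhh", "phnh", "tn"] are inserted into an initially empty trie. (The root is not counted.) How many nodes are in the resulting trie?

15

Trace insertions, counting only characters that open a new branch:
  "tnt" → 3 new (t, n, t)
  "tpn" → prefix "t" already present; 2 new (p, n)
  "tnn" → prefix "tn" already present; 1 new (n)
  "hnn" → 3 new (h, n, n)
  "hnhh" → prefix "hn" already present; 2 new (h, h)
  "phnh" → 4 new (p, h, n, h)
  "tn" → prefix "tn" already present; 0 new (none)
Total nodes = 3 + 2 + 1 + 3 + 2 + 4 + 0 = 15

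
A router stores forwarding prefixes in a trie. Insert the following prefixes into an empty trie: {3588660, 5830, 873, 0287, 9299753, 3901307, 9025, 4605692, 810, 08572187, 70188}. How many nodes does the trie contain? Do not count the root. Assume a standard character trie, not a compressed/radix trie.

55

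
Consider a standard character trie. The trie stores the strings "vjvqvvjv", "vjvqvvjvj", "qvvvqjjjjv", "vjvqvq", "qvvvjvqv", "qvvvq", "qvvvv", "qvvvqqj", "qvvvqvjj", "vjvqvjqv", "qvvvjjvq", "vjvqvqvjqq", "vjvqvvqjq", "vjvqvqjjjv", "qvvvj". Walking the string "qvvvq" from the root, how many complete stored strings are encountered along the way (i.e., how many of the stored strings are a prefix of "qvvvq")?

1

Check each prefix of "qvvvq" against the stored set — each match is an end-marker on the path.
Prefixes of the query that are stored words: "qvvvq"
Count: 1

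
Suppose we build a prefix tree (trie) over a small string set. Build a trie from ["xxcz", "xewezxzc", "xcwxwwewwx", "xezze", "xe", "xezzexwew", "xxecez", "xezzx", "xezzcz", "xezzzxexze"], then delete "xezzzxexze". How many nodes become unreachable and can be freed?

A node on "xezzzxexze"'s path can go only if nothing else ends at it or branches off below it.
The suffix "zxexze" (6 nodes) is used only by "xezzzxexze"; the node for "xezz" still has the child "e", so pruning stops there.
Nodes removed: 6

6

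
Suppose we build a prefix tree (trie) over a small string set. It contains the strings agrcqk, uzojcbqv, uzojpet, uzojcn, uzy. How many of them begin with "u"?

Filter for entries beginning with "u":
Matches: "uzojcbqv", "uzojcn", "uzojpet", "uzy"
Count: 4

4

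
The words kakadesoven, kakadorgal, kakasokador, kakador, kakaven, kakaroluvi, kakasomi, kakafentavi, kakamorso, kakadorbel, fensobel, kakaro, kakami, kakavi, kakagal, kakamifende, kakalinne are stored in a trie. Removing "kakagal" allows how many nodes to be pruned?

3

Walk "kakagal" from the leaf back toward the root, removing each node that no remaining word uses.
The suffix "gal" (3 nodes) is used only by "kakagal"; the node for "kaka" still has the child "d", so pruning stops there.
Nodes removed: 3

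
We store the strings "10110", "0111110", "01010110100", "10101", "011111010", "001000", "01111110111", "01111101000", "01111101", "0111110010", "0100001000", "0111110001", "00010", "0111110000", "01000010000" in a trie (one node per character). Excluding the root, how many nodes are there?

Insert word by word; a character creates a node only if that edge doesn't already exist:
  "10110" → 5 new (1, 0, 1, 1, 0)
  "0111110" → 7 new (0, 1, 1, 1, 1, 1, 0)
  "01010110100" → prefix "01" already present; 9 new (0, 1, 0, 1, 1, 0, 1, 0, 0)
  "10101" → prefix "101" already present; 2 new (0, 1)
  "011111010" → prefix "0111110" already present; 2 new (1, 0)
  "001000" → prefix "0" already present; 5 new (0, 1, 0, 0, 0)
  "01111110111" → prefix "011111" already present; 5 new (1, 0, 1, 1, 1)
  "01111101000" → prefix "011111010" already present; 2 new (0, 0)
  "01111101" → prefix "01111101" already present; 0 new (none)
  "0111110010" → prefix "0111110" already present; 3 new (0, 1, 0)
  "0100001000" → prefix "010" already present; 7 new (0, 0, 0, 1, 0, 0, 0)
  "0111110001" → prefix "01111100" already present; 2 new (0, 1)
  "00010" → prefix "00" already present; 3 new (0, 1, 0)
  "0111110000" → prefix "011111000" already present; 1 new (0)
  "01000010000" → prefix "0100001000" already present; 1 new (0)
Total nodes = 5 + 7 + 9 + 2 + 2 + 5 + 5 + 2 + 0 + 3 + 7 + 2 + 3 + 1 + 1 = 54

54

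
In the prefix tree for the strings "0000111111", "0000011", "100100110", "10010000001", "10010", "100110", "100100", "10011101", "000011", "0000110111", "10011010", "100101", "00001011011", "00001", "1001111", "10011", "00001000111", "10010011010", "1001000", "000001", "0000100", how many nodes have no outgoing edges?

Leaves are exactly the stored words that no other stored word extends.
Those words: "0000011", "00001000111", "00001011011", "0000110111", "0000111111", "10010000001", "10010011010", "100101", "10011010", "10011101", "1001111"
Leaf count: 11

11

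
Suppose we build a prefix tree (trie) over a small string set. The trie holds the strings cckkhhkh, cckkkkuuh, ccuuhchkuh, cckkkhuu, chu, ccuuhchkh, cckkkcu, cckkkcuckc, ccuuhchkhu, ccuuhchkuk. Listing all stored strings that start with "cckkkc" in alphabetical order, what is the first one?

Filter for "cckkkc…" and sort: "cckkkcu", "cckkkcuckc"
Position 1: cckkkcu

cckkkcu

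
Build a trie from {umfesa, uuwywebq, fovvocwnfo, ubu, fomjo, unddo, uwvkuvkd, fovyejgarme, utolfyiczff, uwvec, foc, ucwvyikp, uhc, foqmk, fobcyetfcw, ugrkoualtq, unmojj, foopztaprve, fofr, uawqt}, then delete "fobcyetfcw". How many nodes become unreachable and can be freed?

8

After clearing the end-marker at "fobcyetfcw", prune upward until reaching a node still needed by another word.
The suffix "bcyetfcw" (8 nodes) is used only by "fobcyetfcw"; the node for "fo" still has the child "v", so pruning stops there.
Nodes removed: 8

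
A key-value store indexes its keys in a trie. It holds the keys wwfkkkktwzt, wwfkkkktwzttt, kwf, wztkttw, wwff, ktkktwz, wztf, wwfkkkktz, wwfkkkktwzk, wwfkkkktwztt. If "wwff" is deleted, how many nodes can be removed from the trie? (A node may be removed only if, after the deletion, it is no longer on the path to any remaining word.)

1

A node on "wwff"'s path can go only if nothing else ends at it or branches off below it.
The suffix "f" (1 node) is used only by "wwff"; the node for "wwf" still has the child "k", so pruning stops there.
Nodes removed: 1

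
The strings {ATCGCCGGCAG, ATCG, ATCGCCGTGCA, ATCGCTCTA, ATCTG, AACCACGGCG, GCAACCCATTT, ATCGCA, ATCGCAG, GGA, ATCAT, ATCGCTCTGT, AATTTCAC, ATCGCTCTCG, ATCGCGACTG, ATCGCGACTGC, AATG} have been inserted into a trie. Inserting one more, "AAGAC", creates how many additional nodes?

3

The longest prefix of "AAGAC" already in the trie is "AA" (length 2).
So 5 − 2 = 3 new nodes.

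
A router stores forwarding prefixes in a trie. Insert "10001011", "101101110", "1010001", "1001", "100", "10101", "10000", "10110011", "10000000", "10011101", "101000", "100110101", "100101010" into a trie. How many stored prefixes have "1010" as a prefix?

3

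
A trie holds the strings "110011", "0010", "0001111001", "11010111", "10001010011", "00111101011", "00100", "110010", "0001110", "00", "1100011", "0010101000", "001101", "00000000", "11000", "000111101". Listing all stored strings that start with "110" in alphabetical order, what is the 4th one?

110011

Filter for "110…" and sort: "11000", "1100011", "110010", "110011", "11010111"
The 4th is 110011.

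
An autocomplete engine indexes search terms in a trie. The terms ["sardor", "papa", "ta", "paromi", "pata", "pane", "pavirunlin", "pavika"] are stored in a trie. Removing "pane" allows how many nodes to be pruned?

2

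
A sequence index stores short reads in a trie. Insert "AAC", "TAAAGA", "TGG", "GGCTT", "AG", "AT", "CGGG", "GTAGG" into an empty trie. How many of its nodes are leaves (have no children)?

8

Leaves are exactly the stored words that no other stored word extends.
Those words: "AAC", "AG", "AT", "CGGG", "GGCTT", "GTAGG", "TAAAGA", "TGG"
Leaf count: 8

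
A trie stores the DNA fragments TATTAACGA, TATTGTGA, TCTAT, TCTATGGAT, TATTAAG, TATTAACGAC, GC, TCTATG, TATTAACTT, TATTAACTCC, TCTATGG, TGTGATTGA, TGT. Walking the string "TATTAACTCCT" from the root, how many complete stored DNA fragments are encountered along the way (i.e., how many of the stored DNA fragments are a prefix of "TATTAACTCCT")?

Walk "TATTAACTCCT" from the root; an end-of-word marker is hit whenever a stored word is a prefix of "TATTAACTCCT".
Prefixes of the query that are stored words: "TATTAACTCC"
Count: 1

1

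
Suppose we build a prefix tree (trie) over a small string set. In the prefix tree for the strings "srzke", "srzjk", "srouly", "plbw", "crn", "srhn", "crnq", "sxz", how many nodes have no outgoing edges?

Leaves are exactly the stored words that no other stored word extends.
Those words: "crnq", "plbw", "srhn", "srouly", "srzjk", "srzke", "sxz"
Leaf count: 7

7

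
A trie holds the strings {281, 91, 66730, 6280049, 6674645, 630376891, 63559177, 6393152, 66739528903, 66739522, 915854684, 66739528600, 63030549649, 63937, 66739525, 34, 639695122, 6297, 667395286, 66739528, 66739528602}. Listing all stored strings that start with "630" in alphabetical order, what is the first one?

63030549649

Filter for "630…" and sort: "63030549649", "630376891"
The 1st is 63030549649.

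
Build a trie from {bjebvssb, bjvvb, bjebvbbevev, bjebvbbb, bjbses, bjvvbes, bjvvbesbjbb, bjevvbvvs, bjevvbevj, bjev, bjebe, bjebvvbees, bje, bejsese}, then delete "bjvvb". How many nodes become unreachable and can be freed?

0

After clearing the end-marker at "bjvvb", prune upward until reaching a node still needed by another word.
Every node on "bjvvb" is still needed (e.g. by "bjvvbes"), so nothing is freed.
Nodes removed: 0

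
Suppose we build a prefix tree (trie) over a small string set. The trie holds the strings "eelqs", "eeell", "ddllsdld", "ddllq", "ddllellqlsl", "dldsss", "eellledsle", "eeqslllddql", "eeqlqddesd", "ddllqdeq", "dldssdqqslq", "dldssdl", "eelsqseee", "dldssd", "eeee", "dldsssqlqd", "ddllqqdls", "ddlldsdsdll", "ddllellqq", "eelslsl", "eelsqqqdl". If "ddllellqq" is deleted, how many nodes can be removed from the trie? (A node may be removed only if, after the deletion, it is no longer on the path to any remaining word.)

1

Walk "ddllellqq" from the leaf back toward the root, removing each node that no remaining word uses.
The suffix "q" (1 node) is used only by "ddllellqq"; the node for "ddllellq" still has the child "l", so pruning stops there.
Nodes removed: 1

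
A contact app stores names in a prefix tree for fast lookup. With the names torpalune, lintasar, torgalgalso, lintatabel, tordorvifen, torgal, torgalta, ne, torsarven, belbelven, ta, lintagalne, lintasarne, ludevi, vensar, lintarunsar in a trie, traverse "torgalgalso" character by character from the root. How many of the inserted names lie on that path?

Walk "torgalgalso" from the root; an end-of-word marker is hit whenever a stored word is a prefix of "torgalgalso".
Prefixes of the query that are stored words: "torgal", "torgalgalso"
Count: 2

2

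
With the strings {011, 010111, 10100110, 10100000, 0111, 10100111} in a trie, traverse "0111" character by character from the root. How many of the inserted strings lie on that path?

2

Walk "0111" from the root; an end-of-word marker is hit whenever a stored word is a prefix of "0111".
Prefixes of the query that are stored words: "011", "0111"
Count: 2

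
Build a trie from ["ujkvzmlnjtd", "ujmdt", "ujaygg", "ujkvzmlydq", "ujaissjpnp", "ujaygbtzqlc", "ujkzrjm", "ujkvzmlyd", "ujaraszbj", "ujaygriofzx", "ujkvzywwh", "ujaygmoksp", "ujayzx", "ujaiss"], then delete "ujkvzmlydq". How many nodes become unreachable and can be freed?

A node on "ujkvzmlydq"'s path can go only if nothing else ends at it or branches off below it.
The suffix "q" (1 node) is used only by "ujkvzmlydq"; "ujkvzmlyd" is itself a stored word, so pruning stops there.
Nodes removed: 1

1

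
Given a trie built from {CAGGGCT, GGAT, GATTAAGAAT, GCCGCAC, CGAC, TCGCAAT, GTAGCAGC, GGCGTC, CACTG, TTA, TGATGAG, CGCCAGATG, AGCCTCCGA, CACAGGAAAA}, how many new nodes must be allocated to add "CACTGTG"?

2

"CACTG" is already a path in the trie; the remaining "TG" must be added.
Each of the 2 remaining characters creates one node.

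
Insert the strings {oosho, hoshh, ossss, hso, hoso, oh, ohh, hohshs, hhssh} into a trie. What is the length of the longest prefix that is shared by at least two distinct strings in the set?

3

Look for the deepest trie node that still has at least two words in its subtree.
e.g. "hoshh" and "hoso" share the prefix "hos" of length 3; no pair shares a longer one.
Longest shared-prefix length: 3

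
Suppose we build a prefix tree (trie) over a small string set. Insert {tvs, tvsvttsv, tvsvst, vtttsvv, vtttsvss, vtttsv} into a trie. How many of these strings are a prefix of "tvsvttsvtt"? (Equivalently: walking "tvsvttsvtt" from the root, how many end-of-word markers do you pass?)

2

Traverse "tvsvttsvtt" character by character; count nodes along the way that are marked as word ends.
Prefixes of the query that are stored words: "tvs", "tvsvttsv"
Count: 2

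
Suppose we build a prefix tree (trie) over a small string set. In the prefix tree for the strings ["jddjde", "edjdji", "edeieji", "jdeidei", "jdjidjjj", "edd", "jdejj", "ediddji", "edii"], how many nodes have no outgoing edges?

Leaves are exactly the stored words that no other stored word extends.
Those words: "edd", "edeieji", "ediddji", "edii", "edjdji", "jddjde", "jdeidei", "jdejj", "jdjidjjj"
Leaf count: 9

9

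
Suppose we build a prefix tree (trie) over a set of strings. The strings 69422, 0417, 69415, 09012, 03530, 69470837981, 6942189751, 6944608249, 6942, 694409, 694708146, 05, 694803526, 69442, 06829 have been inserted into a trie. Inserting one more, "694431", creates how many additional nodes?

"6944" is already a path in the trie; the remaining "31" must be added.
So 6 − 4 = 2 new nodes.

2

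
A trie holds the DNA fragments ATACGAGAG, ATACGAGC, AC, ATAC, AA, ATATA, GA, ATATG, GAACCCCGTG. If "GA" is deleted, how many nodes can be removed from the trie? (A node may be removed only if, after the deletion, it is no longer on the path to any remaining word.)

A node on "GA"'s path can go only if nothing else ends at it or branches off below it.
Every node on "GA" is still needed (e.g. by "GAACCCCGTG"), so nothing is freed.
Nodes removed: 0

0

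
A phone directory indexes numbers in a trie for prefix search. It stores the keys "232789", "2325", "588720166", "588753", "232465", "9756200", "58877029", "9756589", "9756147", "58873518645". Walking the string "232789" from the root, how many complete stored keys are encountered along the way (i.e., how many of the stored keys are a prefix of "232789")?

Walk "232789" from the root; an end-of-word marker is hit whenever a stored word is a prefix of "232789".
Prefixes of the query that are stored words: "232789"
Count: 1

1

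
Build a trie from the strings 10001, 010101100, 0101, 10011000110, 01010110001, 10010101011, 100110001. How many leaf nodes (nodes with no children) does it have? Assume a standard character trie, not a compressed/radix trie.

4

Leaves are exactly the stored words that no other stored word extends.
Those words: "01010110001", "10001", "10010101011", "10011000110"
Leaf count: 4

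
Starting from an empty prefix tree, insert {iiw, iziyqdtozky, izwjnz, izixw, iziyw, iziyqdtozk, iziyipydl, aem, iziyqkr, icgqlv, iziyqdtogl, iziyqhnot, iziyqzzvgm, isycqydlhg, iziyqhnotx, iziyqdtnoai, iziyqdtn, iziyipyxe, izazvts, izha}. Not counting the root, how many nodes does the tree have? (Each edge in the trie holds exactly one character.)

69

For each word, the new-node count is its length minus the longest prefix already in the trie:
  "iiw" → 3 new (i, i, w)
  "iziyqdtozky" → prefix "i" already present; 10 new (z, i, y, q, d, t, o, z, k, y)
  "izwjnz" → prefix "iz" already present; 4 new (w, j, n, z)
  "izixw" → prefix "izi" already present; 2 new (x, w)
  "iziyw" → prefix "iziy" already present; 1 new (w)
  "iziyqdtozk" → prefix "iziyqdtozk" already present; 0 new (none)
  "iziyipydl" → prefix "iziy" already present; 5 new (i, p, y, d, l)
  "aem" → 3 new (a, e, m)
  "iziyqkr" → prefix "iziyq" already present; 2 new (k, r)
  "icgqlv" → prefix "i" already present; 5 new (c, g, q, l, v)
  "iziyqdtogl" → prefix "iziyqdto" already present; 2 new (g, l)
  "iziyqhnot" → prefix "iziyq" already present; 4 new (h, n, o, t)
  "iziyqzzvgm" → prefix "iziyq" already present; 5 new (z, z, v, g, m)
  "isycqydlhg" → prefix "i" already present; 9 new (s, y, c, q, y, d, l, h, g)
  "iziyqhnotx" → prefix "iziyqhnot" already present; 1 new (x)
  "iziyqdtnoai" → prefix "iziyqdt" already present; 4 new (n, o, a, i)
  "iziyqdtn" → prefix "iziyqdtn" already present; 0 new (none)
  "iziyipyxe" → prefix "iziyipy" already present; 2 new (x, e)
  "izazvts" → prefix "iz" already present; 5 new (a, z, v, t, s)
  "izha" → prefix "iz" already present; 2 new (h, a)
Total nodes = 3 + 10 + 4 + 2 + 1 + 0 + 5 + 3 + 2 + 5 + 2 + 4 + 5 + 9 + 1 + 4 + 0 + 2 + 5 + 2 = 69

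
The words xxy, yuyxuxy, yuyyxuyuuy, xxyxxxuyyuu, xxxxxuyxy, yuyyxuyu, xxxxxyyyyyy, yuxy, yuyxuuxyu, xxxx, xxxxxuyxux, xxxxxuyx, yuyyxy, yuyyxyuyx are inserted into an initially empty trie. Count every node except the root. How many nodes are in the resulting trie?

50

Count nodes per top-level branch (shared prefixes stored once):
  'x'-branch (xxxx, xxxxxuyx, xxxxxuyxux, xxxxxuyxy, xxxxxyyyyyy, xxy, xxyxxxuyyuu): 26 nodes
  'y'-branch (yuxy, yuyxuuxyu, yuyxuxy, yuyyxuyu, yuyyxuyuuy, yuyyxy, yuyyxyuyx): 24 nodes
Sum: 50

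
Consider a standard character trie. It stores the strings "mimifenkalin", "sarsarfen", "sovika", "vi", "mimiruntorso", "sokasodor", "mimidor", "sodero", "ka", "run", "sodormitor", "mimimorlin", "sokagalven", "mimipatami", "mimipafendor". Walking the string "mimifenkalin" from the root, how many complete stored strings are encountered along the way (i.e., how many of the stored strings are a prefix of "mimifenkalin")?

Traverse "mimifenkalin" character by character; count nodes along the way that are marked as word ends.
Prefixes of the query that are stored words: "mimifenkalin"
Count: 1

1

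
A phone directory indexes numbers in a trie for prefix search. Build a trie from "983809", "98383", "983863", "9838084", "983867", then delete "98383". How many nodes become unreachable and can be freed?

1

Walk "98383" from the leaf back toward the root, removing each node that no remaining word uses.
The suffix "3" (1 node) is used only by "98383"; the node for "9838" still has the child "0", so pruning stops there.
Nodes removed: 1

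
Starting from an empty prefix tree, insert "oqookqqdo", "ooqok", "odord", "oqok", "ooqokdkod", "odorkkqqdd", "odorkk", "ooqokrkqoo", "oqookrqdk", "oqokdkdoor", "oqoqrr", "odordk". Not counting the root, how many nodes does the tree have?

Count nodes per top-level branch (shared prefixes stored once):
  'o'-branch (odord, odordk, odorkk, odorkkqqdd, ooqok, ooqokdkod, ooqokrkqoo, oqok, oqokdkdoor, oqookqqdo, oqookrqdk, oqoqrr): 47 nodes
Sum: 47

47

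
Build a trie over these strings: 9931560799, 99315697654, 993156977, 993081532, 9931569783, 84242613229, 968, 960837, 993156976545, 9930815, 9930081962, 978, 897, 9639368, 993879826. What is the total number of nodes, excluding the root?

Insert word by word; a character creates a node only if that edge doesn't already exist:
  "9931560799" → 10 new (9, 9, 3, 1, 5, 6, 0, 7, 9, 9)
  "99315697654" → prefix "993156" already present; 5 new (9, 7, 6, 5, 4)
  "993156977" → prefix "99315697" already present; 1 new (7)
  "993081532" → prefix "993" already present; 6 new (0, 8, 1, 5, 3, 2)
  "9931569783" → prefix "99315697" already present; 2 new (8, 3)
  "84242613229" → 11 new (8, 4, 2, 4, 2, 6, 1, 3, 2, 2, 9)
  "968" → prefix "9" already present; 2 new (6, 8)
  "960837" → prefix "96" already present; 4 new (0, 8, 3, 7)
  "993156976545" → prefix "99315697654" already present; 1 new (5)
  "9930815" → prefix "9930815" already present; 0 new (none)
  "9930081962" → prefix "9930" already present; 6 new (0, 8, 1, 9, 6, 2)
  "978" → prefix "9" already present; 2 new (7, 8)
  "897" → prefix "8" already present; 2 new (9, 7)
  "9639368" → prefix "96" already present; 5 new (3, 9, 3, 6, 8)
  "993879826" → prefix "993" already present; 6 new (8, 7, 9, 8, 2, 6)
Total nodes = 10 + 5 + 1 + 6 + 2 + 11 + 2 + 4 + 1 + 0 + 6 + 2 + 2 + 5 + 6 = 63

63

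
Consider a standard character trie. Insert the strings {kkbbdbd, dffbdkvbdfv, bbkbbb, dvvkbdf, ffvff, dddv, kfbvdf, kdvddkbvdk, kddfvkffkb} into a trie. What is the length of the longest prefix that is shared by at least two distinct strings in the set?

Equivalently: take the maximum, over all pairs, of their longest common prefix length.
"kddfvkffkb" and "kdvddkbvdk" agree on "kd" (2 characters) before diverging; nothing deeper is shared.
Longest shared-prefix length: 2

2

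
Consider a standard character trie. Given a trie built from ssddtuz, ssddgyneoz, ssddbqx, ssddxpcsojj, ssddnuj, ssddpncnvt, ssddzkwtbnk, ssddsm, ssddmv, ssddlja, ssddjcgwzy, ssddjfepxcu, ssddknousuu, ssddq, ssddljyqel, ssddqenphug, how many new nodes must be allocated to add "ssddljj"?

1

Walking "ssddljj" from the root, the first 6 characters ("ssddlj") follow existing edges; "j" is the first miss.
So 7 − 6 = 1 new nodes.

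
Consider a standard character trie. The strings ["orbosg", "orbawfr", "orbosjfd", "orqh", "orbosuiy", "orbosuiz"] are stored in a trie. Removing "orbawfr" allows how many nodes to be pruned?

4

After clearing the end-marker at "orbawfr", prune upward until reaching a node still needed by another word.
The suffix "awfr" (4 nodes) is used only by "orbawfr"; the node for "orb" still has the child "o", so pruning stops there.
Nodes removed: 4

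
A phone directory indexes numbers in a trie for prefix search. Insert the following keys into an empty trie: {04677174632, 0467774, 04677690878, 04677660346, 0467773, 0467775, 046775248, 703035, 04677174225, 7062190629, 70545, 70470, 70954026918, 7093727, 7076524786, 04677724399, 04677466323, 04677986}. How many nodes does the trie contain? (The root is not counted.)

Insert word by word; a character creates a node only if that edge doesn't already exist:
  "04677174632" → 11 new (0, 4, 6, 7, 7, 1, 7, 4, 6, 3, 2)
  "0467774" → prefix "04677" already present; 2 new (7, 4)
  "04677690878" → prefix "04677" already present; 6 new (6, 9, 0, 8, 7, 8)
  "04677660346" → prefix "046776" already present; 5 new (6, 0, 3, 4, 6)
  "0467773" → prefix "046777" already present; 1 new (3)
  "0467775" → prefix "046777" already present; 1 new (5)
  "046775248" → prefix "04677" already present; 4 new (5, 2, 4, 8)
  "703035" → 6 new (7, 0, 3, 0, 3, 5)
  "04677174225" → prefix "04677174" already present; 3 new (2, 2, 5)
  "7062190629" → prefix "70" already present; 8 new (6, 2, 1, 9, 0, 6, 2, 9)
  "70545" → prefix "70" already present; 3 new (5, 4, 5)
  "70470" → prefix "70" already present; 3 new (4, 7, 0)
  "70954026918" → prefix "70" already present; 9 new (9, 5, 4, 0, 2, 6, 9, 1, 8)
  "7093727" → prefix "709" already present; 4 new (3, 7, 2, 7)
  "7076524786" → prefix "70" already present; 8 new (7, 6, 5, 2, 4, 7, 8, 6)
  "04677724399" → prefix "046777" already present; 5 new (2, 4, 3, 9, 9)
  "04677466323" → prefix "04677" already present; 6 new (4, 6, 6, 3, 2, 3)
  "04677986" → prefix "04677" already present; 3 new (9, 8, 6)
Total nodes = 11 + 2 + 6 + 5 + 1 + 1 + 4 + 6 + 3 + 8 + 3 + 3 + 9 + 4 + 8 + 5 + 6 + 3 = 88

88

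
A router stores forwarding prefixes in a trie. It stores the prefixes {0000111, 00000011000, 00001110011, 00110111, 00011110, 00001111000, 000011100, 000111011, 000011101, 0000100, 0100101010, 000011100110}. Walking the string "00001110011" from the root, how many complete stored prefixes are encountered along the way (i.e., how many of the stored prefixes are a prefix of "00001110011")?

Check each prefix of "00001110011" against the stored set — each match is an end-marker on the path.
Prefixes of the query that are stored words: "0000111", "000011100", "00001110011"
Count: 3

3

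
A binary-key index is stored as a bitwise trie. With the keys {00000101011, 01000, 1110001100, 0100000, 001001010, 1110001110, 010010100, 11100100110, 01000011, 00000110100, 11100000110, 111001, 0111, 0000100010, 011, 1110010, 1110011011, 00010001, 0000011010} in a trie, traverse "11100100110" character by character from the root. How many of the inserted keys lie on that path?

3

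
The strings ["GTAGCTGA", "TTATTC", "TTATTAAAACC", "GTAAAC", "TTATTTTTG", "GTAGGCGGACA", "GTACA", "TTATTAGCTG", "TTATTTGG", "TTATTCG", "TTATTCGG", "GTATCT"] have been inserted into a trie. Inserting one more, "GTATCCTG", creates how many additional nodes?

Walking "GTATCCTG" from the root, the first 5 characters ("GTATC") follow existing edges; "C" is the first miss.
New nodes needed: |"GTATCCTG"| − 5 = 8 − 5 = 3.

3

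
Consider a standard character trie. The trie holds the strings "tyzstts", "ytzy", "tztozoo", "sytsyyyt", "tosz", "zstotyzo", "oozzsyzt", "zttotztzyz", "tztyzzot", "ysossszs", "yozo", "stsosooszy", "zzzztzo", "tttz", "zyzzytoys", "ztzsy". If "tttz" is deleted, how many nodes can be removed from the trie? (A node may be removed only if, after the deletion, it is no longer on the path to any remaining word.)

Walk "tttz" from the leaf back toward the root, removing each node that no remaining word uses.
The suffix "ttz" (3 nodes) is used only by "tttz"; the node for "t" still has the child "y", so pruning stops there.
Nodes removed: 3

3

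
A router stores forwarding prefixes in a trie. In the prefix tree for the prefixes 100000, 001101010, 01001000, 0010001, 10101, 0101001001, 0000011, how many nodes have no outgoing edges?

Leaves are exactly the stored words that no other stored word extends.
Those words: "0000011", "0010001", "001101010", "01001000", "0101001001", "100000", "10101"
Leaf count: 7

7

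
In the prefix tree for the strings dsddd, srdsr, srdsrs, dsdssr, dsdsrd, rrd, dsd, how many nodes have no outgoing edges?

5

A leaf is a node with no children — equivalently, the end of a word that is not a proper prefix of any other stored word.
Those words: "dsddd", "dsdsrd", "dsdssr", "rrd", "srdsrs"
Leaf count: 5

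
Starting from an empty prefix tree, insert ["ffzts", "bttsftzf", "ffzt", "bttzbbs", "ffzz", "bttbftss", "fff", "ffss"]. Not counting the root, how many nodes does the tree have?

Insert word by word; a character creates a node only if that edge doesn't already exist:
  "ffzts" → 5 new (f, f, z, t, s)
  "bttsftzf" → 8 new (b, t, t, s, f, t, z, f)
  "ffzt" → prefix "ffzt" already present; 0 new (none)
  "bttzbbs" → prefix "btt" already present; 4 new (z, b, b, s)
  "ffzz" → prefix "ffz" already present; 1 new (z)
  "bttbftss" → prefix "btt" already present; 5 new (b, f, t, s, s)
  "fff" → prefix "ff" already present; 1 new (f)
  "ffss" → prefix "ff" already present; 2 new (s, s)
Total nodes = 5 + 8 + 0 + 4 + 1 + 5 + 1 + 2 = 26

26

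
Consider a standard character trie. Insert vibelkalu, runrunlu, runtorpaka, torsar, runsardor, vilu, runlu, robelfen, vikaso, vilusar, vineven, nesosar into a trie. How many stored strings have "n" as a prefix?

Walk to "n"; the words in its subtree are exactly those with that prefix.
Matches: "nesosar"
Count: 1

1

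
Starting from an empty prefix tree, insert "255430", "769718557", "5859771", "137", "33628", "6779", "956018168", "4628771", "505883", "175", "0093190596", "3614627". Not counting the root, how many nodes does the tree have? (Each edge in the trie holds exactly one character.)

Trace insertions, counting only characters that open a new branch:
  "255430" → 6 new (2, 5, 5, 4, 3, 0)
  "769718557" → 9 new (7, 6, 9, 7, 1, 8, 5, 5, 7)
  "5859771" → 7 new (5, 8, 5, 9, 7, 7, 1)
  "137" → 3 new (1, 3, 7)
  "33628" → 5 new (3, 3, 6, 2, 8)
  "6779" → 4 new (6, 7, 7, 9)
  "956018168" → 9 new (9, 5, 6, 0, 1, 8, 1, 6, 8)
  "4628771" → 7 new (4, 6, 2, 8, 7, 7, 1)
  "505883" → prefix "5" already present; 5 new (0, 5, 8, 8, 3)
  "175" → prefix "1" already present; 2 new (7, 5)
  "0093190596" → 10 new (0, 0, 9, 3, 1, 9, 0, 5, 9, 6)
  "3614627" → prefix "3" already present; 6 new (6, 1, 4, 6, 2, 7)
Total nodes = 6 + 9 + 7 + 3 + 5 + 4 + 9 + 7 + 5 + 2 + 10 + 6 = 73

73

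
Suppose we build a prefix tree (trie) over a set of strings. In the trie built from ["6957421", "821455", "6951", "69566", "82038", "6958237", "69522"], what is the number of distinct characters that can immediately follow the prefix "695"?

Walk "695" from the root, arriving at one node.
Distinct next characters after "695": 1, 2, 6, 7, 8.
That node has 5 child edges.

5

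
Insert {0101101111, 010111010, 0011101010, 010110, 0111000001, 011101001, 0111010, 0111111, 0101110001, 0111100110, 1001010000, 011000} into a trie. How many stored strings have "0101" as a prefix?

4

Walk to "0101"; the words in its subtree are exactly those with that prefix.
Matches: "010110", "0101101111", "0101110001", "010111010"
Count: 4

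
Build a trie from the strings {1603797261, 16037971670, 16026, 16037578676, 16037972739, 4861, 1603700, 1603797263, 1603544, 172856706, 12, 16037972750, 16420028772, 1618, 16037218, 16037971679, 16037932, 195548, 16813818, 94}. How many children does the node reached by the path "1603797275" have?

Follow the path "1603797275" to its node, then look at its outgoing edges.
Distinct next characters after "1603797275": 0.
That node has 1 child edge.

1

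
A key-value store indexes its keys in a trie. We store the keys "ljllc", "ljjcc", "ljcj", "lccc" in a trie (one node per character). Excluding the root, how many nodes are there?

Trie structure (* marks end of a word):
(root)
└─ l
   ├─ c
   │  └─ c
   │     └─ c *
   └─ j
      ├─ c
      │  └─ j *
      ├─ j
      │  └─ c
      │     └─ c *
      └─ l
         └─ l
            └─ c *
Counting every labelled node above: 13.

13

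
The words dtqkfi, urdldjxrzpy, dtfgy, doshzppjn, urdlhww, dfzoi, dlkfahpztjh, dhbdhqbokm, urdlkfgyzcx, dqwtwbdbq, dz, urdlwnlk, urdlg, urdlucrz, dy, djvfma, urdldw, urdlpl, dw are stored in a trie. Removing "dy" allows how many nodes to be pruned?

1

Walk "dy" from the leaf back toward the root, removing each node that no remaining word uses.
The suffix "y" (1 node) is used only by "dy"; the node for "d" still has the child "t", so pruning stops there.
Nodes removed: 1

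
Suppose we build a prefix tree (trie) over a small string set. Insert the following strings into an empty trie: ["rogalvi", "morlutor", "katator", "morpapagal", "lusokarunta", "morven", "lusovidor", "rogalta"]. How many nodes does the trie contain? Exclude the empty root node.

50

For each word, the new-node count is its length minus the longest prefix already in the trie:
  "rogalvi" → 7 new (r, o, g, a, l, v, i)
  "morlutor" → 8 new (m, o, r, l, u, t, o, r)
  "katator" → 7 new (k, a, t, a, t, o, r)
  "morpapagal" → prefix "mor" already present; 7 new (p, a, p, a, g, a, l)
  "lusokarunta" → 11 new (l, u, s, o, k, a, r, u, n, t, a)
  "morven" → prefix "mor" already present; 3 new (v, e, n)
  "lusovidor" → prefix "luso" already present; 5 new (v, i, d, o, r)
  "rogalta" → prefix "rogal" already present; 2 new (t, a)
Total nodes = 7 + 8 + 7 + 7 + 11 + 3 + 5 + 2 = 50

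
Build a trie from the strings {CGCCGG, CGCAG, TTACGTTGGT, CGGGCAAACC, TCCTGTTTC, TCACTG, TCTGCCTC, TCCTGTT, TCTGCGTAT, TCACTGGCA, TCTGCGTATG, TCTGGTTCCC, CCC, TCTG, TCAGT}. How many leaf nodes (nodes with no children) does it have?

11

A leaf is a node with no children — equivalently, the end of a word that is not a proper prefix of any other stored word.
Those words: "CCC", "CGCAG", "CGCCGG", "CGGGCAAACC", "TCACTGGCA", "TCAGT", "TCCTGTTTC", "TCTGCCTC", "TCTGCGTATG", "TCTGGTTCCC", "TTACGTTGGT"
Leaf count: 11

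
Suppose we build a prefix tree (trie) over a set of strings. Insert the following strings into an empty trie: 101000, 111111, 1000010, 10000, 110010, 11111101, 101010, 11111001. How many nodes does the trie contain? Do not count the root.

27

Trace insertions, counting only characters that open a new branch:
  "101000" → 6 new (1, 0, 1, 0, 0, 0)
  "111111" → prefix "1" already present; 5 new (1, 1, 1, 1, 1)
  "1000010" → prefix "10" already present; 5 new (0, 0, 0, 1, 0)
  "10000" → prefix "10000" already present; 0 new (none)
  "110010" → prefix "11" already present; 4 new (0, 0, 1, 0)
  "11111101" → prefix "111111" already present; 2 new (0, 1)
  "101010" → prefix "1010" already present; 2 new (1, 0)
  "11111001" → prefix "11111" already present; 3 new (0, 0, 1)
Total nodes = 6 + 5 + 5 + 0 + 4 + 2 + 2 + 3 = 27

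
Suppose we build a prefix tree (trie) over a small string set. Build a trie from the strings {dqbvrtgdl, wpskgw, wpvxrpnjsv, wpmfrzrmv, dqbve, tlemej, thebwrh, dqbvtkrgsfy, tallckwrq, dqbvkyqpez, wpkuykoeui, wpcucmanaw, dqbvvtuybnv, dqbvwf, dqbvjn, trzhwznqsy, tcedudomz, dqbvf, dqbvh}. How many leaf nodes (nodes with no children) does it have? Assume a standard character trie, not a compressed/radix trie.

19

Leaves are exactly the stored words that no other stored word extends.
Those words: "dqbve", "dqbvf", "dqbvh", "dqbvjn", "dqbvkyqpez", "dqbvrtgdl", "dqbvtkrgsfy", "dqbvvtuybnv", "dqbvwf", "tallckwrq", "tcedudomz", "thebwrh", "tlemej", "trzhwznqsy", "wpcucmanaw", "wpkuykoeui", "wpmfrzrmv", "wpskgw", "wpvxrpnjsv"
Leaf count: 19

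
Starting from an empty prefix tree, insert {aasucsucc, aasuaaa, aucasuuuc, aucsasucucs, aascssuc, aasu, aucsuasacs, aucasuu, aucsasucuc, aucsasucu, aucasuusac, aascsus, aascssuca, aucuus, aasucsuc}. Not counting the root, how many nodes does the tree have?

48

Count nodes per top-level branch (shared prefixes stored once):
  'a'-branch (aascssuc, aascssuca, aascsus, aasu, aasuaaa, aasucsuc, aasucsucc, aucasuu, aucasuusac, aucasuuuc, aucsasucu, aucsasucuc, aucsasucucs, aucsuasacs, aucuus): 48 nodes
Sum: 48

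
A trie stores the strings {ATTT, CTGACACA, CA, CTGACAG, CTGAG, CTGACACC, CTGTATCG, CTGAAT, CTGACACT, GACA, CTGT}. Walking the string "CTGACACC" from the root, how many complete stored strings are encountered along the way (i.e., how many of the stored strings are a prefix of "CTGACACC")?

1

Walk "CTGACACC" from the root; an end-of-word marker is hit whenever a stored word is a prefix of "CTGACACC".
Prefixes of the query that are stored words: "CTGACACC"
Count: 1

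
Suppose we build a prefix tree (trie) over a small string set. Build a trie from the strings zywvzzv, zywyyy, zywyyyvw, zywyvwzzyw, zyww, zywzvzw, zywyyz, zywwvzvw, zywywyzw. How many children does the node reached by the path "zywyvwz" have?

1

Follow the path "zywyvwz" to its node, then look at its outgoing edges.
Distinct next characters after "zywyvwz": z.
That node has 1 child edge.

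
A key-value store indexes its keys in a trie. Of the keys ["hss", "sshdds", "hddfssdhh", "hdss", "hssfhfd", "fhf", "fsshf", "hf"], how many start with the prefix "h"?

Traverse to the node for "h", then collect every word in that subtree.
Words under "h": hddfssdhh, hdss, hf, hss, hssfhfd
Count: 5

5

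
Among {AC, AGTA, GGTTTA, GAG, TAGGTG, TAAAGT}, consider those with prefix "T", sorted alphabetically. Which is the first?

Words with prefix "T", in lexicographic order: "TAAAGT", "TAGGTG"
The 1st is TAAAGT.

TAAAGT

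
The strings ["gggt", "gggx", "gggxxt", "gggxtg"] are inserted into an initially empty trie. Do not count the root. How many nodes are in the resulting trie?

9

For each word, the new-node count is its length minus the longest prefix already in the trie:
  "gggt" → 4 new (g, g, g, t)
  "gggx" → prefix "ggg" already present; 1 new (x)
  "gggxxt" → prefix "gggx" already present; 2 new (x, t)
  "gggxtg" → prefix "gggx" already present; 2 new (t, g)
Total nodes = 4 + 1 + 2 + 2 = 9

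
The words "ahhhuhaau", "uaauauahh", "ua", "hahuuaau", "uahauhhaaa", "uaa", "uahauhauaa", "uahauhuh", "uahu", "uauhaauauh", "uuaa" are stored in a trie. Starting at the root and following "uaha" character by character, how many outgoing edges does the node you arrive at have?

1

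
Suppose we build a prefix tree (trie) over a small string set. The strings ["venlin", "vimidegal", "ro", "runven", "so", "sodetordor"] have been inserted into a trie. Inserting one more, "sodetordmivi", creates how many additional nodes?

Walking "sodetordmivi" from the root, the first 8 characters ("sodetord") follow existing edges; "m" is the first miss.
New nodes needed: |"sodetordmivi"| − 8 = 12 − 8 = 4.

4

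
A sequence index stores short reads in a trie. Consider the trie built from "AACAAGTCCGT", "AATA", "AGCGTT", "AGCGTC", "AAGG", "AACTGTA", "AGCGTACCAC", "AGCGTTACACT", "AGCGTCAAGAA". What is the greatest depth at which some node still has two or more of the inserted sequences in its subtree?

6

Look for the deepest trie node that still has at least two words in its subtree.
e.g. "AGCGTC" and "AGCGTCAAGAA" share the prefix "AGCGTC" of length 6; no pair shares a longer one.
Longest shared-prefix length: 6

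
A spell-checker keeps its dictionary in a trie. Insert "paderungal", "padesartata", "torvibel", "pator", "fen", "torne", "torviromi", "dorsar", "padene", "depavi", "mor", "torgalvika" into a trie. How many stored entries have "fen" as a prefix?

Walk to "fen"; the words in its subtree are exactly those with that prefix.
Words under "fen": fen
Count: 1

1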